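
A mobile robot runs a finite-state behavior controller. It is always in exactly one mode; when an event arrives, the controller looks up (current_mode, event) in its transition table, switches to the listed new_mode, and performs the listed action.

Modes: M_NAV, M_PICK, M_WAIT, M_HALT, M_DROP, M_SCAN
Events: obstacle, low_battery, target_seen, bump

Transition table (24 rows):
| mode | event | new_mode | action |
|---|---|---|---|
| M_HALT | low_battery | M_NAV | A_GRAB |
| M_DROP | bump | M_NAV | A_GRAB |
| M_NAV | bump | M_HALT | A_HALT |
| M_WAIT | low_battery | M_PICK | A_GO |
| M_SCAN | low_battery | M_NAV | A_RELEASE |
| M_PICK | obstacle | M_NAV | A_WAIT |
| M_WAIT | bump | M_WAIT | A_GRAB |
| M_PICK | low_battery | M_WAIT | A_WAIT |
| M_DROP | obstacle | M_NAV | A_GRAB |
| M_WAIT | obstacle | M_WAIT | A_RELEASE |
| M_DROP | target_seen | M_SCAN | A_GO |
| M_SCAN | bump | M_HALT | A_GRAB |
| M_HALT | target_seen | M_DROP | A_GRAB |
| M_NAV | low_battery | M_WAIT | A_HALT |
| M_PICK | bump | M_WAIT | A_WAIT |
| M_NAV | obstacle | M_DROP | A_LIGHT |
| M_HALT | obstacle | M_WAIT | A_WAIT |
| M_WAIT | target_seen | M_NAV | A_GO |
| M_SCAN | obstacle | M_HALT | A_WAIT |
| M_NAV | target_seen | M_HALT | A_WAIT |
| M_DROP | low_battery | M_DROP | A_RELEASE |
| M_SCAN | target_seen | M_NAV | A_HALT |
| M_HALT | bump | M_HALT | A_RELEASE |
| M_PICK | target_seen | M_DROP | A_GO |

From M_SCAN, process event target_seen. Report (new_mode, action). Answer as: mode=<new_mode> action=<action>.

current mode = M_SCAN; filter table to that mode:
  (M_SCAN, low_battery) → (M_NAV, A_RELEASE)
  (M_SCAN, bump) → (M_HALT, A_GRAB)
  (M_SCAN, obstacle) → (M_HALT, A_WAIT)
  (M_SCAN, target_seen) → (M_NAV, A_HALT)  ← event matches
event = target_seen selects (M_NAV, A_HALT)

mode=M_NAV action=A_HALT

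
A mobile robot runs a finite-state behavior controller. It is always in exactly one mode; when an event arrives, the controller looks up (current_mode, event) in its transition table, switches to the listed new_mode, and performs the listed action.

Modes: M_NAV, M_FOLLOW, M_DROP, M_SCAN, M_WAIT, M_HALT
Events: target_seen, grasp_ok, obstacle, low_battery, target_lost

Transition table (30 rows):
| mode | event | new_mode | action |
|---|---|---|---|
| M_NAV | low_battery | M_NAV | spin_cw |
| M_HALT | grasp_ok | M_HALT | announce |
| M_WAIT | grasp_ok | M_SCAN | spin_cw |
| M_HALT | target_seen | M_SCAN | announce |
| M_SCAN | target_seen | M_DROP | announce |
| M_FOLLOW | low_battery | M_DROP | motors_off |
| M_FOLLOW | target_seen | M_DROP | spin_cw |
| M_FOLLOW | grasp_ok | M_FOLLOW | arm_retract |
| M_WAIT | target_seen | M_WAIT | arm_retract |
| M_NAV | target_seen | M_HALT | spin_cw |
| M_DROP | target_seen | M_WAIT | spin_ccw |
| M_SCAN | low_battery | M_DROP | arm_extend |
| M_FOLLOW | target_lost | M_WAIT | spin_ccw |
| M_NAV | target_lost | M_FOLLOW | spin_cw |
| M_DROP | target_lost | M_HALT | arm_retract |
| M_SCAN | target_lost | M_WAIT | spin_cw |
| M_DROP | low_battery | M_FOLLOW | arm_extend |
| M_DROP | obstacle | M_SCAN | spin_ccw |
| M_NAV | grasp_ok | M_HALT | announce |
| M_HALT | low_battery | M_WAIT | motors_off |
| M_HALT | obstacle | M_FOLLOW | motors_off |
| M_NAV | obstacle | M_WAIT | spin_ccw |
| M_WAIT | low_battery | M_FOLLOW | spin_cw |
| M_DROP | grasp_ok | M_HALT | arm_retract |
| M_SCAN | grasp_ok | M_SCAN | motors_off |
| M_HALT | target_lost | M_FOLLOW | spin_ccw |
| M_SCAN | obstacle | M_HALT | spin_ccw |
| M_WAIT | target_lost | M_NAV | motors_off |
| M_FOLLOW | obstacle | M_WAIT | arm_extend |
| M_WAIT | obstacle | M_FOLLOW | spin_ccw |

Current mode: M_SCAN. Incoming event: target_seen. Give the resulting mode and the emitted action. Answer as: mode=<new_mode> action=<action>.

mode=M_DROP action=announce

current mode = M_SCAN; filter table to that mode:
  (M_SCAN, target_seen) → (M_DROP, announce)  ← event matches
  (M_SCAN, low_battery) → (M_DROP, arm_extend)
  (M_SCAN, target_lost) → (M_WAIT, spin_cw)
  (M_SCAN, grasp_ok) → (M_SCAN, motors_off)
  (M_SCAN, obstacle) → (M_HALT, spin_ccw)
event = target_seen selects (M_DROP, announce)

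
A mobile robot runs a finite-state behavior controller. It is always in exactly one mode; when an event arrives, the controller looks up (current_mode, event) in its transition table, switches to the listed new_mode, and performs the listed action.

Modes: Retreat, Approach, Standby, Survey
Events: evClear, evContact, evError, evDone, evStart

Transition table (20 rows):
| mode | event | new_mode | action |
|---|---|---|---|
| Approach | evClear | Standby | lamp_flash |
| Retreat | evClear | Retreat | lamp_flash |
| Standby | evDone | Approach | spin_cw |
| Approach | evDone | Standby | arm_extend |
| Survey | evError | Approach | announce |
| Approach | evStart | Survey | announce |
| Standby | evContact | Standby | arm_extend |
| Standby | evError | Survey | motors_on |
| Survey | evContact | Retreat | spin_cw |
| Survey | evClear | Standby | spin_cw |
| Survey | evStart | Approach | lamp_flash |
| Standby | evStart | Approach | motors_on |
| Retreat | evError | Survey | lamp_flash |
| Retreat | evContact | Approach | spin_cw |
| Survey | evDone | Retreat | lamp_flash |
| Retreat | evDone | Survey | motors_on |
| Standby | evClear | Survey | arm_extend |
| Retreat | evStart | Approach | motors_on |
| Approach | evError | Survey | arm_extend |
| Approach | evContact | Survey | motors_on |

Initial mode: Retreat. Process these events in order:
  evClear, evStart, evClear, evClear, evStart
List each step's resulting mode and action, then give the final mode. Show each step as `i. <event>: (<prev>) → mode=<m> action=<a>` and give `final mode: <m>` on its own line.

1. evClear: (Retreat) → mode=Retreat action=lamp_flash
2. evStart: (Retreat) → mode=Approach action=motors_on
3. evClear: (Approach) → mode=Standby action=lamp_flash
4. evClear: (Standby) → mode=Survey action=arm_extend
5. evStart: (Survey) → mode=Approach action=lamp_flash

final mode: Approach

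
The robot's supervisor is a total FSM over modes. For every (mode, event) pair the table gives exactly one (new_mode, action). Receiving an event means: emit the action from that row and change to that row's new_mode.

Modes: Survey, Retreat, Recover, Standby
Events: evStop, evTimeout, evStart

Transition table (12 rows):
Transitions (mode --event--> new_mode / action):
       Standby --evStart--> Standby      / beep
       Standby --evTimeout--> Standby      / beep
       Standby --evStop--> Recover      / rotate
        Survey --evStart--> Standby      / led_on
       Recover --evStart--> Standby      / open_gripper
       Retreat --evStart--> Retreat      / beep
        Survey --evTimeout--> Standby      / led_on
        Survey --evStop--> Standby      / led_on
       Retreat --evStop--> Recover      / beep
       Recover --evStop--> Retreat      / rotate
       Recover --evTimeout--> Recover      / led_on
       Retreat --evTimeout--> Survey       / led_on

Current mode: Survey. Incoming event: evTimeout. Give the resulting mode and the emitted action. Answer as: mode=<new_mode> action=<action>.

mode=Standby action=led_on

current mode = Survey; filter table to that mode:
  (Survey, evStart) → (Standby, led_on)
  (Survey, evTimeout) → (Standby, led_on)  ← event matches
  (Survey, evStop) → (Standby, led_on)
event = evTimeout selects (Standby, led_on)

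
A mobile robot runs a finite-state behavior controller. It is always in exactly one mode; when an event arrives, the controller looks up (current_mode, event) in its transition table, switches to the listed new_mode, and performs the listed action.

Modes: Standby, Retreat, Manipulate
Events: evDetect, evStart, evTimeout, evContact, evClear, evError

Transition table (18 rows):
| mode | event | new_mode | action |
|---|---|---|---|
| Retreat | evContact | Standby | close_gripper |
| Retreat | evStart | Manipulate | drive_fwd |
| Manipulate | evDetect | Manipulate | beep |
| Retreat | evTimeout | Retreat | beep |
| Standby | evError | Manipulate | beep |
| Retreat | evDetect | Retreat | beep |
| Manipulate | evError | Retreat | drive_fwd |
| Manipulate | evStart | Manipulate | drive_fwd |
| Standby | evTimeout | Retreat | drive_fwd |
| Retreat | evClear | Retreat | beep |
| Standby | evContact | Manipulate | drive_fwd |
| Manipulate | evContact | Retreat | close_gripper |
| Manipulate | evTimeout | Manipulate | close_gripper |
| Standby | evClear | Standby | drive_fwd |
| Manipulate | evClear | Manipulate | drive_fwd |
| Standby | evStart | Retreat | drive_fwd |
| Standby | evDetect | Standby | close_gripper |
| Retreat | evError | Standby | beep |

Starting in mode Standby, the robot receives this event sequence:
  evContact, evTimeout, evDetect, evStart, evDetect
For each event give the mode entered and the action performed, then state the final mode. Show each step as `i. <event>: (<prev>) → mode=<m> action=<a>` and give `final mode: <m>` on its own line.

1. evContact: (Standby) → mode=Manipulate action=drive_fwd
2. evTimeout: (Manipulate) → mode=Manipulate action=close_gripper
3. evDetect: (Manipulate) → mode=Manipulate action=beep
4. evStart: (Manipulate) → mode=Manipulate action=drive_fwd
5. evDetect: (Manipulate) → mode=Manipulate action=beep

final mode: Manipulate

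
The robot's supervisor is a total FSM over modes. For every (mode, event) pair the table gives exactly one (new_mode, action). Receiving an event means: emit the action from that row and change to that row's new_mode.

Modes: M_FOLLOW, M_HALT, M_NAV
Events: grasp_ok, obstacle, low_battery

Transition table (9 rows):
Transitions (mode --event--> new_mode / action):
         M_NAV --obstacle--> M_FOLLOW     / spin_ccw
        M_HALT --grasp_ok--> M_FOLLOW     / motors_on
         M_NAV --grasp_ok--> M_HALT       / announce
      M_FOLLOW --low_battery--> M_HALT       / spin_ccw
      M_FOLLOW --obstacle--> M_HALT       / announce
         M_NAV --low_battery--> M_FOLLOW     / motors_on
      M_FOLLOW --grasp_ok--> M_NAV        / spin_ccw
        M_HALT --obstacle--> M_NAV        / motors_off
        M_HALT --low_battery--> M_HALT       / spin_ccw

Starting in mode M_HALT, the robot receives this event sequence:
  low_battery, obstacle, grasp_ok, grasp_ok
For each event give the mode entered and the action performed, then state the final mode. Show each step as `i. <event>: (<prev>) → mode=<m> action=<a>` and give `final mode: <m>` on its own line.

final mode: M_FOLLOW

1. low_battery: (M_HALT) → mode=M_HALT action=spin_ccw
2. obstacle: (M_HALT) → mode=M_NAV action=motors_off
3. grasp_ok: (M_NAV) → mode=M_HALT action=announce
4. grasp_ok: (M_HALT) → mode=M_FOLLOW action=motors_on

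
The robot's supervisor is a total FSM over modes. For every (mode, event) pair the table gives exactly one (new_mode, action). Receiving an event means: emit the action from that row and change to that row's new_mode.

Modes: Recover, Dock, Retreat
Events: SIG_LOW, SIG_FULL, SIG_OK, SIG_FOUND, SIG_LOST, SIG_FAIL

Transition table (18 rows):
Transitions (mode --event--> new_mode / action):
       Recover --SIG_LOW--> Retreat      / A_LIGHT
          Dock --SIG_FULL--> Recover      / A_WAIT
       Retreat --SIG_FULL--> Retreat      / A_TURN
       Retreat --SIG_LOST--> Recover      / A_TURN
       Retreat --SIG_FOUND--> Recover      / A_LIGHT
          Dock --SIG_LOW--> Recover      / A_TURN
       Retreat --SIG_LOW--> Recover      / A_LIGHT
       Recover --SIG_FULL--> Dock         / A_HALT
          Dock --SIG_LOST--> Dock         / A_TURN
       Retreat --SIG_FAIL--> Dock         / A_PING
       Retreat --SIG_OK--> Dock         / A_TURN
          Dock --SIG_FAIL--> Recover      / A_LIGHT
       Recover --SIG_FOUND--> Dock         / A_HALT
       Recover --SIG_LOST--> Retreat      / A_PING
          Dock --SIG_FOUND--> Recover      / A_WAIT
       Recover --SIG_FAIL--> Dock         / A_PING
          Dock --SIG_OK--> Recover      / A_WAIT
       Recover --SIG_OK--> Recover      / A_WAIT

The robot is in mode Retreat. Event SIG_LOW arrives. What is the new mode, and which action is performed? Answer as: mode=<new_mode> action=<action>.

current mode = Retreat; filter table to that mode:
  (Retreat, SIG_FULL) → (Retreat, A_TURN)
  (Retreat, SIG_LOST) → (Recover, A_TURN)
  (Retreat, SIG_FOUND) → (Recover, A_LIGHT)
  (Retreat, SIG_LOW) → (Recover, A_LIGHT)  ← event matches
  (Retreat, SIG_FAIL) → (Dock, A_PING)
  (Retreat, SIG_OK) → (Dock, A_TURN)
event = SIG_LOW selects (Recover, A_LIGHT)

mode=Recover action=A_LIGHT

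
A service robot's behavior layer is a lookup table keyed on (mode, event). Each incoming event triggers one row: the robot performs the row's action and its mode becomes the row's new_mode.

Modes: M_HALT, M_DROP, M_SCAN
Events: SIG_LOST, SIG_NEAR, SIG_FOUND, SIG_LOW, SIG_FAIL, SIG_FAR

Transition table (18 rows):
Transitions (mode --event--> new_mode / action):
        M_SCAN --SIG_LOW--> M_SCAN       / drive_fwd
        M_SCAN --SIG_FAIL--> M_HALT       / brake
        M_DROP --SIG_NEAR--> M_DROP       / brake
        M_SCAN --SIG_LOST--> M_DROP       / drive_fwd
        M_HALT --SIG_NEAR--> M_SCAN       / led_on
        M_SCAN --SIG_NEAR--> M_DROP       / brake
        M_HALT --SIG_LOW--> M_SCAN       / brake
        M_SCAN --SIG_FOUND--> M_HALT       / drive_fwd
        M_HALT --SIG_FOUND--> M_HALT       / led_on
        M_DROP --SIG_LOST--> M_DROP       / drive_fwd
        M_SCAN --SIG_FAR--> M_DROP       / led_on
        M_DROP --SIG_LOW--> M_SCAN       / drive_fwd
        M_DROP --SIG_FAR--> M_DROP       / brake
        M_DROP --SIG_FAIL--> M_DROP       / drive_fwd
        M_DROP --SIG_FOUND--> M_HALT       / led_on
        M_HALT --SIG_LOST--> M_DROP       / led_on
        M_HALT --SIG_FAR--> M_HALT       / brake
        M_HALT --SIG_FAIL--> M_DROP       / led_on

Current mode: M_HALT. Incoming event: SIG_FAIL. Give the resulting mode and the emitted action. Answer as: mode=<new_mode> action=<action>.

current mode = M_HALT; filter table to that mode:
  (M_HALT, SIG_NEAR) → (M_SCAN, led_on)
  (M_HALT, SIG_LOW) → (M_SCAN, brake)
  (M_HALT, SIG_FOUND) → (M_HALT, led_on)
  (M_HALT, SIG_LOST) → (M_DROP, led_on)
  (M_HALT, SIG_FAR) → (M_HALT, brake)
  (M_HALT, SIG_FAIL) → (M_DROP, led_on)  ← event matches
event = SIG_FAIL selects (M_DROP, led_on)

mode=M_DROP action=led_on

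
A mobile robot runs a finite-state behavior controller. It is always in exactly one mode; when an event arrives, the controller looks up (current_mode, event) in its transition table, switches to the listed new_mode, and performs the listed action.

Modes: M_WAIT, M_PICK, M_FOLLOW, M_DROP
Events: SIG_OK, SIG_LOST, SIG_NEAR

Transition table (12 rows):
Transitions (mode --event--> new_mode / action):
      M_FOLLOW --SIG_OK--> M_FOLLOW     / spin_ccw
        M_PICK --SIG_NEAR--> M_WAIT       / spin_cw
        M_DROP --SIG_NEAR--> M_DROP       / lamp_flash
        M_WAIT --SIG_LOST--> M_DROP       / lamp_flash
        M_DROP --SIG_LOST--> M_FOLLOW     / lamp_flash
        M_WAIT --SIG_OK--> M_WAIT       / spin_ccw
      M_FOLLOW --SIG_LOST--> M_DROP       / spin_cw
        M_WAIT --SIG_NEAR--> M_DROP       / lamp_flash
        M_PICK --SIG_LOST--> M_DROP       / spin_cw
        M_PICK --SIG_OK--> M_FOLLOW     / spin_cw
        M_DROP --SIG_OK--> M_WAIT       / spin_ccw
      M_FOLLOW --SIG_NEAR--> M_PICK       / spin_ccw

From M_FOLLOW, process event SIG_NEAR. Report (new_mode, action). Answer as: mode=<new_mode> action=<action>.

current mode = M_FOLLOW; filter table to that mode:
  (M_FOLLOW, SIG_OK) → (M_FOLLOW, spin_ccw)
  (M_FOLLOW, SIG_LOST) → (M_DROP, spin_cw)
  (M_FOLLOW, SIG_NEAR) → (M_PICK, spin_ccw)  ← event matches
event = SIG_NEAR selects (M_PICK, spin_ccw)

mode=M_PICK action=spin_ccw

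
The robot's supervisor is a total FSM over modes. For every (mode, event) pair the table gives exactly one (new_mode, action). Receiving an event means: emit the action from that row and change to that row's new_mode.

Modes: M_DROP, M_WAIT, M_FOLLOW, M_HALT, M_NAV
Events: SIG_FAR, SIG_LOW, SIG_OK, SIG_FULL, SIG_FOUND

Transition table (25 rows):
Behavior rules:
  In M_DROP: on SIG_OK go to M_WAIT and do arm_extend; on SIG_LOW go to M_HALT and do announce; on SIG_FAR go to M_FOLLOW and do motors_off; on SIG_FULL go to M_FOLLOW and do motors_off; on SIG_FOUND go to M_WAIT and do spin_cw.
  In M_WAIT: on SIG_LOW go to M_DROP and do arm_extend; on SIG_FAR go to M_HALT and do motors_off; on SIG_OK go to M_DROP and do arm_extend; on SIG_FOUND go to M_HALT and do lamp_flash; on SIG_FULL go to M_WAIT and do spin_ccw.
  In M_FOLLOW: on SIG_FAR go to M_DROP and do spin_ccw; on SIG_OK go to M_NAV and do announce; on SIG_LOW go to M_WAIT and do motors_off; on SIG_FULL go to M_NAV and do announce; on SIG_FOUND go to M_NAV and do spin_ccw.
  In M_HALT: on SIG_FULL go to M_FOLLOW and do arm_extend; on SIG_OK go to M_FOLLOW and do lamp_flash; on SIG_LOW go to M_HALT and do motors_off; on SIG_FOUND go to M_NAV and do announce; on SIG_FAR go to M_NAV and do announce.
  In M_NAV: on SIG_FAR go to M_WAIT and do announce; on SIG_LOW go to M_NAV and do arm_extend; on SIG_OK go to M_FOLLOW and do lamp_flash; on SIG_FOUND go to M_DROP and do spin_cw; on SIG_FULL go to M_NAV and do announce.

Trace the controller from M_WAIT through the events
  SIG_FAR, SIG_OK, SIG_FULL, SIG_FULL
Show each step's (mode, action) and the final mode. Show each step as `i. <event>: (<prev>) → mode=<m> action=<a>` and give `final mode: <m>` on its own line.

final mode: M_NAV

1. SIG_FAR: (M_WAIT) → mode=M_HALT action=motors_off
2. SIG_OK: (M_HALT) → mode=M_FOLLOW action=lamp_flash
3. SIG_FULL: (M_FOLLOW) → mode=M_NAV action=announce
4. SIG_FULL: (M_NAV) → mode=M_NAV action=announce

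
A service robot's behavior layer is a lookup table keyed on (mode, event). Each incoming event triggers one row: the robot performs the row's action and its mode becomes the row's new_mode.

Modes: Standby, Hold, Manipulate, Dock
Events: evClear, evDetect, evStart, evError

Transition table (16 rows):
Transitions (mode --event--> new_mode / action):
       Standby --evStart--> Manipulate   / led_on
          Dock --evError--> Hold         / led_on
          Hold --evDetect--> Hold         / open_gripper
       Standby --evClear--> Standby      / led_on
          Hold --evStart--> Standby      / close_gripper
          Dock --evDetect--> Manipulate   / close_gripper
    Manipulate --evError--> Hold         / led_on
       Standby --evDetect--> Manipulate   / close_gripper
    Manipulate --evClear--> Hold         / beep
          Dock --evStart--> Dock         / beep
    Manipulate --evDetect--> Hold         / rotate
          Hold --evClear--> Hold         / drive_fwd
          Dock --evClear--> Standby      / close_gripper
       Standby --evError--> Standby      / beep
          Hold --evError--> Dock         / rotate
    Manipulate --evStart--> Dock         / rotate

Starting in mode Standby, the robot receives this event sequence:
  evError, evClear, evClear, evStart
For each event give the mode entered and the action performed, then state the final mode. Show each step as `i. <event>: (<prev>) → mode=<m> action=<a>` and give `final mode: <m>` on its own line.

1. evError: (Standby) → mode=Standby action=beep
2. evClear: (Standby) → mode=Standby action=led_on
3. evClear: (Standby) → mode=Standby action=led_on
4. evStart: (Standby) → mode=Manipulate action=led_on

final mode: Manipulate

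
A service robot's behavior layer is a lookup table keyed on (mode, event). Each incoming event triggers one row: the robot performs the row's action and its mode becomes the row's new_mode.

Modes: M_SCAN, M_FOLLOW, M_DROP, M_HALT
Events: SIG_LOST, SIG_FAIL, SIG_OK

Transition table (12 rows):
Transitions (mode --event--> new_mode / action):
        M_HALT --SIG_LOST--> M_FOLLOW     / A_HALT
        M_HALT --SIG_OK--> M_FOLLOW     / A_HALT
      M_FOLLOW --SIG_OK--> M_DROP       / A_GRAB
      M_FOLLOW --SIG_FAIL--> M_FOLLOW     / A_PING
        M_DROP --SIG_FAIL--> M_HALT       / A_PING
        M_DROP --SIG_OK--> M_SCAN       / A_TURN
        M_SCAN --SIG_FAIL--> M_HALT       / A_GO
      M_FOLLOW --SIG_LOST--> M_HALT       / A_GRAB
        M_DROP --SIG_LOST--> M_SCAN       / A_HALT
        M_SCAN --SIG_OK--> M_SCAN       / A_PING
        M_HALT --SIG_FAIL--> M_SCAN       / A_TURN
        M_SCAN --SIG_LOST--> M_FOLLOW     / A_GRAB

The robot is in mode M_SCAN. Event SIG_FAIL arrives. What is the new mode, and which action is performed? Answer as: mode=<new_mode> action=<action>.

current mode = M_SCAN; filter table to that mode:
  (M_SCAN, SIG_FAIL) → (M_HALT, A_GO)  ← event matches
  (M_SCAN, SIG_OK) → (M_SCAN, A_PING)
  (M_SCAN, SIG_LOST) → (M_FOLLOW, A_GRAB)
event = SIG_FAIL selects (M_HALT, A_GO)

mode=M_HALT action=A_GO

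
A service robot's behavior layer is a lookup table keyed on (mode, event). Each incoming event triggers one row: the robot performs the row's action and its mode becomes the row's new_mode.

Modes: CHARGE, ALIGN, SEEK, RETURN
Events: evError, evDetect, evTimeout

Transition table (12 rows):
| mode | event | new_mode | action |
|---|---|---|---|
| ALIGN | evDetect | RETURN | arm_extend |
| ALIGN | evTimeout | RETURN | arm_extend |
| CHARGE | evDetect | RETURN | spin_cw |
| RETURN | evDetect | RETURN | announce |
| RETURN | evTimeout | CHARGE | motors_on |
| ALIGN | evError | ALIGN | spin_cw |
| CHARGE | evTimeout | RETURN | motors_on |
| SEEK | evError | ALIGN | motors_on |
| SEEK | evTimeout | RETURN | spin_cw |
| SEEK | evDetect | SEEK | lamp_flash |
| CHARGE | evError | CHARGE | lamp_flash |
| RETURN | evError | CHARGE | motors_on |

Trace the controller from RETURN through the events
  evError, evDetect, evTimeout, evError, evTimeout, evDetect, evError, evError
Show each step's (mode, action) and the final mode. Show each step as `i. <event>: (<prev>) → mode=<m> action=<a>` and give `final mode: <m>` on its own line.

1. evError: (RETURN) → mode=CHARGE action=motors_on
2. evDetect: (CHARGE) → mode=RETURN action=spin_cw
3. evTimeout: (RETURN) → mode=CHARGE action=motors_on
4. evError: (CHARGE) → mode=CHARGE action=lamp_flash
5. evTimeout: (CHARGE) → mode=RETURN action=motors_on
6. evDetect: (RETURN) → mode=RETURN action=announce
7. evError: (RETURN) → mode=CHARGE action=motors_on
8. evError: (CHARGE) → mode=CHARGE action=lamp_flash

final mode: CHARGE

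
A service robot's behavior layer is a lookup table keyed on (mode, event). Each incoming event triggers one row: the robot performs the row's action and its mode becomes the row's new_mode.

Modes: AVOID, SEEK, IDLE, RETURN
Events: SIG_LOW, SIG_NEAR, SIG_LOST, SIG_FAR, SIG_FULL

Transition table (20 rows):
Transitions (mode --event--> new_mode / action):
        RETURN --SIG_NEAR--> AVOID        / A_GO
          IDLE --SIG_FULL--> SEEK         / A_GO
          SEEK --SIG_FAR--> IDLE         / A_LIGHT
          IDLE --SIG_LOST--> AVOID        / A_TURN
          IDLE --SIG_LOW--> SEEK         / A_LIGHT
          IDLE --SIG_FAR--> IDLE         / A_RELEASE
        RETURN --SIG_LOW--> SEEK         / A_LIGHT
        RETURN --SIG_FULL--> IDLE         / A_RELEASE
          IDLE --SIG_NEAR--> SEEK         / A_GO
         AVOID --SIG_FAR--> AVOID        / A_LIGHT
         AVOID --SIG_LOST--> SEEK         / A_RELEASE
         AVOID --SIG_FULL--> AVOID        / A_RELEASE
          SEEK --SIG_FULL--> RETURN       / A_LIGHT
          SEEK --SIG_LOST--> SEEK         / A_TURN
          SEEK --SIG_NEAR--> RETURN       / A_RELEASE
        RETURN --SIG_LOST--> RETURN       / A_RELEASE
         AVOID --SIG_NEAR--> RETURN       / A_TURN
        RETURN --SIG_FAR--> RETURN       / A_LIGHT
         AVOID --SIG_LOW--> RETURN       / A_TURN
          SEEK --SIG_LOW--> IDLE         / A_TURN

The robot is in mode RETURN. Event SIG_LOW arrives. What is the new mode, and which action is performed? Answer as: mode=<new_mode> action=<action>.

current mode = RETURN; filter table to that mode:
  (RETURN, SIG_NEAR) → (AVOID, A_GO)
  (RETURN, SIG_LOW) → (SEEK, A_LIGHT)  ← event matches
  (RETURN, SIG_FULL) → (IDLE, A_RELEASE)
  (RETURN, SIG_LOST) → (RETURN, A_RELEASE)
  (RETURN, SIG_FAR) → (RETURN, A_LIGHT)
event = SIG_LOW selects (SEEK, A_LIGHT)

mode=SEEK action=A_LIGHT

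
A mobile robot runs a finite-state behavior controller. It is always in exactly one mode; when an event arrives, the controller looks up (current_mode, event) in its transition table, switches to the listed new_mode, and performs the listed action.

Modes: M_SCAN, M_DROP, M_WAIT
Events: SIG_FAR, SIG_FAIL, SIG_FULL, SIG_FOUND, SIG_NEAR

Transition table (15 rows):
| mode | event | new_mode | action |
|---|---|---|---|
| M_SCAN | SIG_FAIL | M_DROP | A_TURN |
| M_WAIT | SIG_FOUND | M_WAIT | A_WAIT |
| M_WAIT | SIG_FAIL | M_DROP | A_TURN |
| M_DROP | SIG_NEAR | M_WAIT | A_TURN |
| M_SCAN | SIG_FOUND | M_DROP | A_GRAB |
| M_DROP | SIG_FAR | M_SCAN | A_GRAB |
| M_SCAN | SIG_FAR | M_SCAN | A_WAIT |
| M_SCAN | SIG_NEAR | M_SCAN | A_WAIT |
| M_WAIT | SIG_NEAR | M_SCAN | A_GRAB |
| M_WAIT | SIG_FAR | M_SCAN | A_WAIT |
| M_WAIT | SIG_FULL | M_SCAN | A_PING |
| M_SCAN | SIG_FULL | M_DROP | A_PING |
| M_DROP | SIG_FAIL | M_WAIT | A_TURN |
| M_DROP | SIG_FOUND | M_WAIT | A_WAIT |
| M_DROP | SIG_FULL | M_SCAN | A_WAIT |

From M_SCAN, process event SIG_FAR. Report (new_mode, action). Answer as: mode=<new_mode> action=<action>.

current mode = M_SCAN; filter table to that mode:
  (M_SCAN, SIG_FAIL) → (M_DROP, A_TURN)
  (M_SCAN, SIG_FOUND) → (M_DROP, A_GRAB)
  (M_SCAN, SIG_FAR) → (M_SCAN, A_WAIT)  ← event matches
  (M_SCAN, SIG_NEAR) → (M_SCAN, A_WAIT)
  (M_SCAN, SIG_FULL) → (M_DROP, A_PING)
event = SIG_FAR selects (M_SCAN, A_WAIT)

mode=M_SCAN action=A_WAIT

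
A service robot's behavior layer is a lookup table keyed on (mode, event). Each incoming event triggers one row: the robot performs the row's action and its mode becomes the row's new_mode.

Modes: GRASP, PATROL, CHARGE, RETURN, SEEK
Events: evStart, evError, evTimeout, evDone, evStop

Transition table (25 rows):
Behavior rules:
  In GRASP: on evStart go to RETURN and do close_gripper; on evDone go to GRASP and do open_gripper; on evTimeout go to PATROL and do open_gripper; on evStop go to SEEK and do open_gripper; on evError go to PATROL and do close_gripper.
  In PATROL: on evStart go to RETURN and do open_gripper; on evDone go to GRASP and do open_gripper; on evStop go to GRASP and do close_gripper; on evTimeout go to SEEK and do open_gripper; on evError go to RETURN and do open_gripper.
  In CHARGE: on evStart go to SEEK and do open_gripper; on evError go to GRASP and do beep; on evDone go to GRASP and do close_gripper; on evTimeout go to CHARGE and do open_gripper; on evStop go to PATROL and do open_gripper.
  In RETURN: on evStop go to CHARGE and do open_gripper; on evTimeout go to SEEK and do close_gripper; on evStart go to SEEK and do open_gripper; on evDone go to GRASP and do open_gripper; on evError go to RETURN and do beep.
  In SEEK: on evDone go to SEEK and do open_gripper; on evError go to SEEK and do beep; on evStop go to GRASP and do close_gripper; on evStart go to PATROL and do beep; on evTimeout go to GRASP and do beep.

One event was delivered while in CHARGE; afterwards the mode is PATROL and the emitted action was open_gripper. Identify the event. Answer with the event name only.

evStop

try evStart: (CHARGE, evStart) → (SEEK, open_gripper)
try evError: (CHARGE, evError) → (GRASP, beep)
try evTimeout: (CHARGE, evTimeout) → (CHARGE, open_gripper)
try evDone: (CHARGE, evDone) → (GRASP, close_gripper)
try evStop: (CHARGE, evStop) → (PATROL, open_gripper)  ← matches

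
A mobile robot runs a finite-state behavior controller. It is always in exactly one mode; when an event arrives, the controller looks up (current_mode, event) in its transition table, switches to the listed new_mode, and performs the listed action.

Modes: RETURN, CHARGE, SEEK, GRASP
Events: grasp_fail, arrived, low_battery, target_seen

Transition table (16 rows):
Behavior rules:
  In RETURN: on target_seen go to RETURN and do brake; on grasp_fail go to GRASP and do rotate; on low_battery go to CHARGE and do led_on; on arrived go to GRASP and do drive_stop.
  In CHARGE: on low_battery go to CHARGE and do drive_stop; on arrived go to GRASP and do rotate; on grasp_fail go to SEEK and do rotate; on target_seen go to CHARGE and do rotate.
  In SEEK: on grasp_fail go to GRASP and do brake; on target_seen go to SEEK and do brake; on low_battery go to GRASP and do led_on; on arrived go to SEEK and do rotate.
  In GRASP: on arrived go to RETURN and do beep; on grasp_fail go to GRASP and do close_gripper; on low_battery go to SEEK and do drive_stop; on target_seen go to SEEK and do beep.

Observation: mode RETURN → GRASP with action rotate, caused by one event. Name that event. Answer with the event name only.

try grasp_fail: (RETURN, grasp_fail) → (GRASP, rotate)  ← matches
try arrived: (RETURN, arrived) → (GRASP, drive_stop)
try low_battery: (RETURN, low_battery) → (CHARGE, led_on)
try target_seen: (RETURN, target_seen) → (RETURN, brake)

grasp_fail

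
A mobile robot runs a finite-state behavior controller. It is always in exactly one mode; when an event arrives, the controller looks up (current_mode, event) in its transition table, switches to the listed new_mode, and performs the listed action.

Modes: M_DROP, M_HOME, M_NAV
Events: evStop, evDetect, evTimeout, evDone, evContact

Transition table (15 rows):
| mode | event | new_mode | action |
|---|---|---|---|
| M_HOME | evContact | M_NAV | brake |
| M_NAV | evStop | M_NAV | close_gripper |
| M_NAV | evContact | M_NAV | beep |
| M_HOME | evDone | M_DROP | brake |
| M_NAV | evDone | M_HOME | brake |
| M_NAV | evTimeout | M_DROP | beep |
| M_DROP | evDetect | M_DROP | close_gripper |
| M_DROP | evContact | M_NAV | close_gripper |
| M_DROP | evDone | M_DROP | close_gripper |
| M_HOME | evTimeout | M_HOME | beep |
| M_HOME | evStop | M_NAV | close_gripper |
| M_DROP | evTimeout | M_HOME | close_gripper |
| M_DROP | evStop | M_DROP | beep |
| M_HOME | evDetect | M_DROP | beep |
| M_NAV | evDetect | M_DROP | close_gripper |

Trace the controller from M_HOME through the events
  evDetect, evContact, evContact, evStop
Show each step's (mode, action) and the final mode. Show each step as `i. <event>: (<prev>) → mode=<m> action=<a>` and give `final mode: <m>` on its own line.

final mode: M_NAV

1. evDetect: (M_HOME) → mode=M_DROP action=beep
2. evContact: (M_DROP) → mode=M_NAV action=close_gripper
3. evContact: (M_NAV) → mode=M_NAV action=beep
4. evStop: (M_NAV) → mode=M_NAV action=close_gripper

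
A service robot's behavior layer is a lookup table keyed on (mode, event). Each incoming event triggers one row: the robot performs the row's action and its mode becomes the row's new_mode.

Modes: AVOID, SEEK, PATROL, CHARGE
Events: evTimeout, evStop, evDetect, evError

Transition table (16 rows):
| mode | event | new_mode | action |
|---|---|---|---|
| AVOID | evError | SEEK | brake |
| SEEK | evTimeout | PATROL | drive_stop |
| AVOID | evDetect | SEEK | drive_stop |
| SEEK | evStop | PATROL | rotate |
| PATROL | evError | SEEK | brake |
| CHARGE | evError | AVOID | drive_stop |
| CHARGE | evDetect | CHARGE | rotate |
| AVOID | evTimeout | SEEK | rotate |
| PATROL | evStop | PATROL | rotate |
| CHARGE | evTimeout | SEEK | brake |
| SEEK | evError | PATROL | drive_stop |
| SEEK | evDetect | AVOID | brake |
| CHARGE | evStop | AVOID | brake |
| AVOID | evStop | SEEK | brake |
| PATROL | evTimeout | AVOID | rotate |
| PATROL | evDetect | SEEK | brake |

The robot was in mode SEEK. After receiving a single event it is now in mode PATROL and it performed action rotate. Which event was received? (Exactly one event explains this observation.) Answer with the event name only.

try evTimeout: (SEEK, evTimeout) → (PATROL, drive_stop)
try evStop: (SEEK, evStop) → (PATROL, rotate)  ← matches
try evDetect: (SEEK, evDetect) → (AVOID, brake)
try evError: (SEEK, evError) → (PATROL, drive_stop)

evStop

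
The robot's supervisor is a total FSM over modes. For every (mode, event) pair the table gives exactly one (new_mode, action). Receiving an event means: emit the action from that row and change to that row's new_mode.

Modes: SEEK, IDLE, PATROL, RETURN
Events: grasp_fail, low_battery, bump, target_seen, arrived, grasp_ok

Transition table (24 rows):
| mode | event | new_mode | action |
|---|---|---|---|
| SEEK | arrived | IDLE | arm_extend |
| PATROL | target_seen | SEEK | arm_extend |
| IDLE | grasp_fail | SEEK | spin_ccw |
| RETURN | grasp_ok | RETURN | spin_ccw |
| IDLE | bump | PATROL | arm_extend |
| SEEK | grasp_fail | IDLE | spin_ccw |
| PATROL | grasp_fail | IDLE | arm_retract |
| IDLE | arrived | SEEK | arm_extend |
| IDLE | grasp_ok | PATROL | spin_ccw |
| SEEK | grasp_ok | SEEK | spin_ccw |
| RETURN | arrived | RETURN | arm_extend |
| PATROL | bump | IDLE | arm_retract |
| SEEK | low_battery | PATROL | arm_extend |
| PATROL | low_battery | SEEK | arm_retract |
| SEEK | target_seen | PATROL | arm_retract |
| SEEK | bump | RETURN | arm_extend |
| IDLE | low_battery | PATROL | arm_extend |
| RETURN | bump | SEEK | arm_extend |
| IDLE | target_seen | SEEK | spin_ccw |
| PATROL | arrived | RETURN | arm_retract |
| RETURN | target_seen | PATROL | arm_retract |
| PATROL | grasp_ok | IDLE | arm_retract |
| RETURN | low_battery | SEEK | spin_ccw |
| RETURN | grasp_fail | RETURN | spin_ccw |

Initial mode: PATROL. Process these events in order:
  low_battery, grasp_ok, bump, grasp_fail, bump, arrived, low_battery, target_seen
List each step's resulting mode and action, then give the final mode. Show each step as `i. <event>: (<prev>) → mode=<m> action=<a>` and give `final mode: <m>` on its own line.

final mode: SEEK

1. low_battery: (PATROL) → mode=SEEK action=arm_retract
2. grasp_ok: (SEEK) → mode=SEEK action=spin_ccw
3. bump: (SEEK) → mode=RETURN action=arm_extend
4. grasp_fail: (RETURN) → mode=RETURN action=spin_ccw
5. bump: (RETURN) → mode=SEEK action=arm_extend
6. arrived: (SEEK) → mode=IDLE action=arm_extend
7. low_battery: (IDLE) → mode=PATROL action=arm_extend
8. target_seen: (PATROL) → mode=SEEK action=arm_extend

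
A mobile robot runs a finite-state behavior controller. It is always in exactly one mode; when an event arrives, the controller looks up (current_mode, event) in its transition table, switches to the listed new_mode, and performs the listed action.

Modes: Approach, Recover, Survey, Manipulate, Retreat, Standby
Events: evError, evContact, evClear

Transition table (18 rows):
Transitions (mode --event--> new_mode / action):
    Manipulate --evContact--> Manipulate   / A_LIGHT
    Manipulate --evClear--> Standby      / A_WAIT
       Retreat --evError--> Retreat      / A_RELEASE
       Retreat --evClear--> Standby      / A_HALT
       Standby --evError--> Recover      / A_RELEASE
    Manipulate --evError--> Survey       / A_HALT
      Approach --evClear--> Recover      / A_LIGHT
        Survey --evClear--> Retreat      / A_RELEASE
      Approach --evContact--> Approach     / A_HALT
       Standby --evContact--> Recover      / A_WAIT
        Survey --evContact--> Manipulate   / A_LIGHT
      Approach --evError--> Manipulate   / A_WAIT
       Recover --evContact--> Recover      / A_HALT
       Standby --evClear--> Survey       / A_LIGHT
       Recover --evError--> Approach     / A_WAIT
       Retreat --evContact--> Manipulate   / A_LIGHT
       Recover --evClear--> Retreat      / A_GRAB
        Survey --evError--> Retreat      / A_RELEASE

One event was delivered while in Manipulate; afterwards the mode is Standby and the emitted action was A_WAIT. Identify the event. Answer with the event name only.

evClear

try evError: (Manipulate, evError) → (Survey, A_HALT)
try evContact: (Manipulate, evContact) → (Manipulate, A_LIGHT)
try evClear: (Manipulate, evClear) → (Standby, A_WAIT)  ← matches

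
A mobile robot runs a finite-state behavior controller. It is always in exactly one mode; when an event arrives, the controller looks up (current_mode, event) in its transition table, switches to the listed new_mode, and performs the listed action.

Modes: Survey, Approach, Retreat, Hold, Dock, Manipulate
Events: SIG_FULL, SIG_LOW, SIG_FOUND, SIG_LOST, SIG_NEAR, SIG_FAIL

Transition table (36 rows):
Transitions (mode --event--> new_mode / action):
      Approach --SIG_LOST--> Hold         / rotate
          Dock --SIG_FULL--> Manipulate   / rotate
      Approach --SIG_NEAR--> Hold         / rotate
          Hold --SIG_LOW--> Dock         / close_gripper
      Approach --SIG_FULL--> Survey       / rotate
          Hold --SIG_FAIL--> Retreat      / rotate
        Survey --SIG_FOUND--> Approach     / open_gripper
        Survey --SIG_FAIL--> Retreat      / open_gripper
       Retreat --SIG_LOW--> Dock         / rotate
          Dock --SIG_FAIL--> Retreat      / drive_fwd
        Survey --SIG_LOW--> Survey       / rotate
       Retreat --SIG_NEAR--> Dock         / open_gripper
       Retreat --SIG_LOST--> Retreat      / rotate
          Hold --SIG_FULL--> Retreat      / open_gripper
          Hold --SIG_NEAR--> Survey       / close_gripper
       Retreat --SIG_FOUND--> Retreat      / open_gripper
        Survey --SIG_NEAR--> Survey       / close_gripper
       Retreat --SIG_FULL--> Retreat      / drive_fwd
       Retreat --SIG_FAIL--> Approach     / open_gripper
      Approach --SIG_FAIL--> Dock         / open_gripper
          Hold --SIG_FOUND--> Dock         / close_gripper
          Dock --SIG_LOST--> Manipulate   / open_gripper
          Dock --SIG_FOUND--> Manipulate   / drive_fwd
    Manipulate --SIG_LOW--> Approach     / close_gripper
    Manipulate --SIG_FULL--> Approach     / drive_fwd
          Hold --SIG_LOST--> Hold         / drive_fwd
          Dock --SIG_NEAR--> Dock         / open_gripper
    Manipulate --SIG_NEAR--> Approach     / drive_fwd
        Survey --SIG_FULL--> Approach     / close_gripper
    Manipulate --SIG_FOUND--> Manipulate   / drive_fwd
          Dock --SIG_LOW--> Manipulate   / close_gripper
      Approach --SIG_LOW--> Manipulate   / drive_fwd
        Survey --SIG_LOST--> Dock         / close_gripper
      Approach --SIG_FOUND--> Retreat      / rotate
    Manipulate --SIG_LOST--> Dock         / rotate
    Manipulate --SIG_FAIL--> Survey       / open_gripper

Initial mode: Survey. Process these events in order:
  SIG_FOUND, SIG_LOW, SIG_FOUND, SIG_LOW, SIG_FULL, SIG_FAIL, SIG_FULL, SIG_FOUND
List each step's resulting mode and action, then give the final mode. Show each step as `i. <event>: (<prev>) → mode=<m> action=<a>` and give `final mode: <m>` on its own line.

1. SIG_FOUND: (Survey) → mode=Approach action=open_gripper
2. SIG_LOW: (Approach) → mode=Manipulate action=drive_fwd
3. SIG_FOUND: (Manipulate) → mode=Manipulate action=drive_fwd
4. SIG_LOW: (Manipulate) → mode=Approach action=close_gripper
5. SIG_FULL: (Approach) → mode=Survey action=rotate
6. SIG_FAIL: (Survey) → mode=Retreat action=open_gripper
7. SIG_FULL: (Retreat) → mode=Retreat action=drive_fwd
8. SIG_FOUND: (Retreat) → mode=Retreat action=open_gripper

final mode: Retreat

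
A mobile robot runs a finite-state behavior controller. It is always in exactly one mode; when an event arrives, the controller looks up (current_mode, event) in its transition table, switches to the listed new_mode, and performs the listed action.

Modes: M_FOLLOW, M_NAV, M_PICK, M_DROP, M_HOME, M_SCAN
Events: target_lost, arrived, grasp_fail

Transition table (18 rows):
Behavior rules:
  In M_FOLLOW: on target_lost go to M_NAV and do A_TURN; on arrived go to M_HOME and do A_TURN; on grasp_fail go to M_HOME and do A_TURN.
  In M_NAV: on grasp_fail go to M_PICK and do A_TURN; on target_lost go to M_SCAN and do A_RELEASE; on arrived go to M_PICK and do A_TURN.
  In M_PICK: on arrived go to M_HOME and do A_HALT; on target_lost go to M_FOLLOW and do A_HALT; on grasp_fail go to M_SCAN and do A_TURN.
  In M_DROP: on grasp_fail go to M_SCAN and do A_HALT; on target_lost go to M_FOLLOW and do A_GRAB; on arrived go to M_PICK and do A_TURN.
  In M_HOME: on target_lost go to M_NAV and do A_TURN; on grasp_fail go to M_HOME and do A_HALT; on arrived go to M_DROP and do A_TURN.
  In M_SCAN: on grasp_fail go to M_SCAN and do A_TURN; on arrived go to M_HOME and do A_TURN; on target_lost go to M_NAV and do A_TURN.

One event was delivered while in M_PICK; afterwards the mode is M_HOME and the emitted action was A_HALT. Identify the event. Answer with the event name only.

try target_lost: (M_PICK, target_lost) → (M_FOLLOW, A_HALT)
try arrived: (M_PICK, arrived) → (M_HOME, A_HALT)  ← matches
try grasp_fail: (M_PICK, grasp_fail) → (M_SCAN, A_TURN)

arrived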